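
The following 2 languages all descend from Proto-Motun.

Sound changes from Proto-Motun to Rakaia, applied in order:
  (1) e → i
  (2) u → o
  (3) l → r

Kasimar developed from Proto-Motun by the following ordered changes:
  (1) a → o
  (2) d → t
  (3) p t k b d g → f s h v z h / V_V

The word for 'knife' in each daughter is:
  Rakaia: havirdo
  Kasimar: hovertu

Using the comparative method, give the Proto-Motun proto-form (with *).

Position 7: Rakaia has o, Kasimar has u. Kasimar preserves u here (none of its changes turn any other segment into u), so the proto-segment is *u.
Position 4: Rakaia has i, Kasimar has e. Kasimar preserves e here (none of its changes turn any other segment into e), so the proto-segment is *e.
Continuing position by position gives *haverdu; check it forward:
Rakaia: start from *haverdu.
  rule 1 (vowel merger): haverdu → havirdu
  rule 2 (vowel merger): havirdu → havirdo
  rule 3: no change — havirdo
  ⇒ Rakaia havirdo
Kasimar: start from *haverdu.
  rule 1 (vowel merger): haverdu → hoverdu
  rule 2 (unconditioned shift): hoverdu → hovertu
  rule 3: no change — hovertu
  ⇒ Kasimar hovertu
*haverdu is the unique common source.

*haverdu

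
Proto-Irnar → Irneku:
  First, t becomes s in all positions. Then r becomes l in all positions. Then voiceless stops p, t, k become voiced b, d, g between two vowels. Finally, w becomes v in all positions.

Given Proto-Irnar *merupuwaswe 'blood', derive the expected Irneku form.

melubuvasve

Irneku: *merupuwaswe
  merupuwaswe (rule 1 does not apply)
  merupuwaswe → melupuwaswe   [unconditioned shift]
  melupuwaswe → melubuwaswe   [intervocalic voicing]
  melubuwaswe → melubuvasve   [unconditioned shift]
  giving Irneku melubuvasve.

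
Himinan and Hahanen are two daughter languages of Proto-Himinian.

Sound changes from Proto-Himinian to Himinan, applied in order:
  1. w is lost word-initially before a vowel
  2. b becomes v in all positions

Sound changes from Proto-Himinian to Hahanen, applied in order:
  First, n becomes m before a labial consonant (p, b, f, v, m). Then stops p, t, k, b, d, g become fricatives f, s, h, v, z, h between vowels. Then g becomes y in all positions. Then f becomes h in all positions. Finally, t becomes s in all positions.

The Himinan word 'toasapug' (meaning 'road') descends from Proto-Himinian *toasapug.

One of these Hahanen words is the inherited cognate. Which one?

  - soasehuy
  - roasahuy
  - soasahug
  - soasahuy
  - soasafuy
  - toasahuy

soasahuy

Hahanen: *toasapug
  toasapug (rule 1 does not apply)
  toasapug → toasafug   [intervocalic lenition]
  toasafug → toasafuy   [unconditioned shift]
  toasafuy → toasahuy   [unconditioned shift]
  toasahuy → soasahuy   [unconditioned shift]
  giving Hahanen soasahuy.
Among the options, 'soasahuy' alone shows every Hahanen change applied in order.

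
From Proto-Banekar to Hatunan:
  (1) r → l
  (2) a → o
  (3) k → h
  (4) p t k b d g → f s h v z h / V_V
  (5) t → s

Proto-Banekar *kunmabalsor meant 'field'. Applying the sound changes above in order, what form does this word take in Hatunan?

Hatunan: *kunmabalsor > kunmabalsol > kunmobolsol > hunmobolsol > hunmovolsol  (by unconditioned shift, vowel merger, unconditioned shift, intervocalic lenition)

hunmovolsol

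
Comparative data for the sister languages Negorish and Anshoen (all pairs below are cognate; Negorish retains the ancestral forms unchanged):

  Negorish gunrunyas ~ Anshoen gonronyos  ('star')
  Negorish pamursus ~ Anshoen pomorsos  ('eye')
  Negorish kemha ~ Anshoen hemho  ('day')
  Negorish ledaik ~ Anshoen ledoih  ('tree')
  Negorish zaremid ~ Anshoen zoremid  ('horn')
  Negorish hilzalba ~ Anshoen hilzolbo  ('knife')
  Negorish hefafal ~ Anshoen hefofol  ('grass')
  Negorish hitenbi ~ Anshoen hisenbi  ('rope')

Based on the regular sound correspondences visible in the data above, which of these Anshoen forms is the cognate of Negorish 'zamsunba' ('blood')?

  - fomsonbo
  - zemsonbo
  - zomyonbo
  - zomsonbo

pamursus ~ pomorsos — Negorish a corresponds to Anshoen o after a consonant, before a nasal.
gunrunyas ~ gonronyos — Negorish u corresponds to Anshoen o after a consonant, before a nasal.
kemha ~ hemho, hilzalba ~ hilzolbo — Negorish a corresponds to Anshoen o word-finally.
Applying these to Negorish 'zamsunba':
  zamsunba → zomsunba   (a→o after a consonant, before a nasal)
  zomsunba → zomsonba   (u→o after a consonant, before a nasal)
  zomsonba → zomsonbo   (a→o word-finally)
So the Anshoen cognate is 'zomsonbo'.

zomsonbo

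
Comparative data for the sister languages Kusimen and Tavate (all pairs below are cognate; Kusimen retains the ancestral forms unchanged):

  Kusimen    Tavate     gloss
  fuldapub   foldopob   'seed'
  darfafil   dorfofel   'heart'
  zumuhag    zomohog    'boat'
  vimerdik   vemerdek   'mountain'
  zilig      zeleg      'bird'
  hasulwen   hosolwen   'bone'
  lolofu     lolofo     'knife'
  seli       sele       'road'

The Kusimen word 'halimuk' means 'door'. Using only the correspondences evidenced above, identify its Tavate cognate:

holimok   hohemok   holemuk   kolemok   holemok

holemok

zumuhag ~ zomohog, hasulwen ~ hosolwen — Kusimen a corresponds to Tavate o after a consonant, before a consonant other than r, m, n, p, b, f, v.
vimerdik ~ vemerdek — Kusimen i corresponds to Tavate e after a consonant, before a nasal.
fuldapub ~ foldopob, zumuhag ~ zomohog — Kusimen u corresponds to Tavate o after a consonant, before a consonant other than r, m, n, p, b, f, v.
Applying these to Kusimen 'halimuk':
  halimuk → holimuk   (a→o after a consonant, before a consonant other than r, m, n, p, b, f, v)
  holimuk → holemuk   (i→e after a consonant, before a nasal)
  holemuk → holemok   (u→o after a consonant, before a consonant other than r, m, n, p, b, f, v)
So the Tavate cognate is 'holemok'.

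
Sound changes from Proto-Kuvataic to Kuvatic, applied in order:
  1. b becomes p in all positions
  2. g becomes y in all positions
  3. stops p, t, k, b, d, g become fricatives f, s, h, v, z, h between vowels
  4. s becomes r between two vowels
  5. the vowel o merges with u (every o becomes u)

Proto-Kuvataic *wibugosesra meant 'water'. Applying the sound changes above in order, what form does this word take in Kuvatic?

wifuyuresra

Kuvatic: *wibugosesra
  wibugosesra → wipugosesra   [unconditioned shift]
  wipugosesra → wipuyosesra   [unconditioned shift]
  wipuyosesra → wifuyosesra   [intervocalic lenition]
  wifuyosesra → wifuyoresra   [rhotacism]
  wifuyoresra → wifuyuresra   [vowel merger]
  giving Kuvatic wifuyuresra.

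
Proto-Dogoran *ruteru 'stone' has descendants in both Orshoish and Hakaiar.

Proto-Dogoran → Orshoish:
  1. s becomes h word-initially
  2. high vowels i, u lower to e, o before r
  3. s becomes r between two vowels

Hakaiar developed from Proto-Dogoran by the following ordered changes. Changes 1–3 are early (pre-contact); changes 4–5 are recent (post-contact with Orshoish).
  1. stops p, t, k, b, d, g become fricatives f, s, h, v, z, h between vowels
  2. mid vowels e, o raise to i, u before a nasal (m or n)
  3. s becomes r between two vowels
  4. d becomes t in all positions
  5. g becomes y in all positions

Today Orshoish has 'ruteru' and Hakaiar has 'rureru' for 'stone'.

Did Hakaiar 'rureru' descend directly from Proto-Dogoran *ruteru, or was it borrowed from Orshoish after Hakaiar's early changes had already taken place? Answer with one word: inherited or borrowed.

inherited

If inherited, *ruteru would pass through all of Hakaiar's changes:
Hakaiar: start from *ruteru.
  rule 1 (intervocalic lenition): ruteru → ruseru
  rule 2: no change — ruseru
  rule 3 (rhotacism): ruseru → rureru
  rule 4: no change — rureru
  rule 5: no change — rureru
  ⇒ Hakaiar rureru
If borrowed from Orshoish 'ruteru' after the early changes, it would undergo only the recent ones:
  rule 4 (unconditioned shift): no change (ruteru)
  rule 5 (unconditioned shift): no change (ruteru)
  ⇒ as a loan: ruteru
Hakaiar 'rureru' matches the inherited outcome exactly, so it is an inherited cognate, not a loan.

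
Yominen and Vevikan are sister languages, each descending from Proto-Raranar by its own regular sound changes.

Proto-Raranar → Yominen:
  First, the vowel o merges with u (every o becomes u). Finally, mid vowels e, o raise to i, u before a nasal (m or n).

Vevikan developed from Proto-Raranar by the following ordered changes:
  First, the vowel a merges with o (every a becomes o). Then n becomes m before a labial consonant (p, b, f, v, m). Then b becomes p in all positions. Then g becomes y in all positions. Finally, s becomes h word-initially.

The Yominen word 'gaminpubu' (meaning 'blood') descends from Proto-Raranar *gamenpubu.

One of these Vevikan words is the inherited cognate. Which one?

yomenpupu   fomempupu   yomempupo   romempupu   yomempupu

Vevikan: *gamenpubu > gomenpubu > gomempubu > gomempupu > yomempupu  (by vowel merger, nasal place assimilation, unconditioned shift, unconditioned shift)

yomempupu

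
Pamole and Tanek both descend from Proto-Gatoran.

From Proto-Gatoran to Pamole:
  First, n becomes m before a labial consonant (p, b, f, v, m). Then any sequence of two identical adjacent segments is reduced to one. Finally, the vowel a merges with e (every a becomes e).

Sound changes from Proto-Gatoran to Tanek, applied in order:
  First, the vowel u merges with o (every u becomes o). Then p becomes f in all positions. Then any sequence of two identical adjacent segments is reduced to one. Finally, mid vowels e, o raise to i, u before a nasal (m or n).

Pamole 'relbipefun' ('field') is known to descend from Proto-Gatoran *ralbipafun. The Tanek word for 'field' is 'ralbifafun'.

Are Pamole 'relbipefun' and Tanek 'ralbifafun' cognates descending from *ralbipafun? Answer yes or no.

yes

Derive the expected Tanek reflex of *ralbipafun:
Tanek: start from *ralbipafun.
  rule 1 (vowel merger): ralbipafun → ralbipafon
  rule 2 (unconditioned shift): ralbipafon → ralbifafon
  rule 3: no change — ralbifafon
  rule 4 (pre-nasal raising): ralbifafon → ralbifafun
  ⇒ Tanek ralbifafun
Tanek 'ralbifafun' matches the regular reflex exactly, so the pair is cognate.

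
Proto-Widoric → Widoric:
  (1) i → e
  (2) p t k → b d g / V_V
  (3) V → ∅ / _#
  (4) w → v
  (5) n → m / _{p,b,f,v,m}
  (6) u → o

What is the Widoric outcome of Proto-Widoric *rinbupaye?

rembobay

Widoric: *rinbupaye > renbupaye > renbubaye > renbubay > rembubay > rembobay  (by vowel merger, intervocalic voicing, apocope, nasal place assimilation, vowel merger)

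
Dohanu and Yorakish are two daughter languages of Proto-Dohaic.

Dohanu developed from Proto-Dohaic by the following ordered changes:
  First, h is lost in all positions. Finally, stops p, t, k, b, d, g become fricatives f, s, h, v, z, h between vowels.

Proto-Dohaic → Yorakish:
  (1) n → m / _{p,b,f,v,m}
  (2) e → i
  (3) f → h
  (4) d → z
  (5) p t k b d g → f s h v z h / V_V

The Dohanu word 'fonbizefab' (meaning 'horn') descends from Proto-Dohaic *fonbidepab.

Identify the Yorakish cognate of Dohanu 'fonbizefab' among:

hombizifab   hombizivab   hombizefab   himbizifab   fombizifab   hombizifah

Yorakish: start from *fonbidepab.
  rule 1 (nasal place assimilation): fonbidepab → fombidepab
  rule 2 (vowel merger): fombidepab → fombidipab
  rule 3 (unconditioned shift): fombidipab → hombidipab
  rule 4 (unconditioned shift): hombidipab → hombizipab
  rule 5 (intervocalic lenition): hombizipab → hombizifab
  ⇒ Yorakish hombizifab
Among the options, 'hombizifab' alone shows every Yorakish change applied in order.

hombizifab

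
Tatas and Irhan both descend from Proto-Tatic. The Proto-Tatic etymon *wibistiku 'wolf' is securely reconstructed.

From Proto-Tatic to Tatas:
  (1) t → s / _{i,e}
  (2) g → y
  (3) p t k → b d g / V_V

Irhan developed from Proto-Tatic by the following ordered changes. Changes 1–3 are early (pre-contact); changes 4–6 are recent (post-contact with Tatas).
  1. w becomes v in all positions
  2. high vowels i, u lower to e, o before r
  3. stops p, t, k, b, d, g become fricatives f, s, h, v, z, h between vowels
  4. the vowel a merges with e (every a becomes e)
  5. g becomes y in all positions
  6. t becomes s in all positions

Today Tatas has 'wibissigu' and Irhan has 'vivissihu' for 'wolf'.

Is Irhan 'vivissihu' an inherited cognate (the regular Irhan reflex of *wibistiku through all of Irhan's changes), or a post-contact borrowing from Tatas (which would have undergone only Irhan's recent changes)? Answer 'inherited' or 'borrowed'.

If inherited, *wibistiku would pass through all of Irhan's changes:
Irhan: start from *wibistiku.
  rule 1 (unconditioned shift): wibistiku → vibistiku
  rule 2: no change — vibistiku
  rule 3 (intervocalic lenition): vibistiku → vivistihu
  rule 4: no change — vivistihu
  rule 5: no change — vivistihu
  rule 6 (unconditioned shift): vivistihu → vivissihu
  ⇒ Irhan vivissihu
If borrowed from Tatas 'wibissigu' after the early changes, it would undergo only the recent ones:
  rule 4 (vowel merger): no change (wibissigu)
  rule 5 (unconditioned shift): wibissigu → wibissiyu
  rule 6 (unconditioned shift): no change (wibissiyu)
  ⇒ as a loan: wibissiyu
Irhan 'vivissihu' matches the inherited outcome exactly, so it is an inherited cognate, not a loan.

inherited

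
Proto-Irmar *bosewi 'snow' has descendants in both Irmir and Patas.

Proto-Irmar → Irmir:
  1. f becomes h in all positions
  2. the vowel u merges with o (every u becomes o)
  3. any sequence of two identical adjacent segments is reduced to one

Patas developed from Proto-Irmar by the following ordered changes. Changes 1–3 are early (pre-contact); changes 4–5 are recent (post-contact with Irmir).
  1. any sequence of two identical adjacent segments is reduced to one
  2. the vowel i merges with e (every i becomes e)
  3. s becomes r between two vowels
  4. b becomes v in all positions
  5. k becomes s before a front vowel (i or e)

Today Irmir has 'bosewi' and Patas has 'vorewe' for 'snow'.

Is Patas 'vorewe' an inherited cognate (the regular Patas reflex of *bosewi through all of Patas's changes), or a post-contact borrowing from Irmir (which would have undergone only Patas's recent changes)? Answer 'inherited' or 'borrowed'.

If inherited, *bosewi would pass through all of Patas's changes:
Patas: *bosewi
  bosewi (rule 1 does not apply)
  bosewi → bosewe   [vowel merger]
  bosewe → borewe   [rhotacism]
  borewe → vorewe   [unconditioned shift]
  vorewe (rule 5 does not apply)
  giving Patas vorewe.
If borrowed from Irmir 'bosewi' after the early changes, it would undergo only the recent ones:
  rule 4 (unconditioned shift): bosewi → vosewi
  rule 5 (palatalisation): no change (vosewi)
  ⇒ as a loan: vosewi
Patas 'vorewe' matches the inherited outcome exactly, so it is an inherited cognate, not a loan.

inherited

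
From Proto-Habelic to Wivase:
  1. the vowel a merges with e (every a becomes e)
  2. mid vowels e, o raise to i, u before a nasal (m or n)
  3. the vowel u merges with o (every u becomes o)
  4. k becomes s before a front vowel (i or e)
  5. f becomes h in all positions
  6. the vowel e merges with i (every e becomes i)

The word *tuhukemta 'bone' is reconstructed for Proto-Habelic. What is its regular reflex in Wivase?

Wivase: *tuhukemta
  tuhukemta → tuhukemte   [vowel merger]
  tuhukemte → tuhukimte   [pre-nasal raising]
  tuhukimte → tohokimte   [vowel merger]
  tohokimte → tohosimte   [palatalisation]
  tohosimte (rule 5 does not apply)
  tohosimte → tohosimti   [vowel merger]
  giving Wivase tohosimti.

tohosimti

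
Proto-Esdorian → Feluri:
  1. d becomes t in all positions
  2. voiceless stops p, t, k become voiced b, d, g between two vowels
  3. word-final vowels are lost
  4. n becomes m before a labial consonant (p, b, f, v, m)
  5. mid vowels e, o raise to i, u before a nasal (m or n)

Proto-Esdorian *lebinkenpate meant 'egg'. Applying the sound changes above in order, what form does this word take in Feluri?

Feluri: *lebinkenpate
  lebinkenpate (rule 1 does not apply)
  lebinkenpate → lebinkenpade   [intervocalic voicing]
  lebinkenpade → lebinkenpad   [apocope]
  lebinkenpad → lebinkempad   [nasal place assimilation]
  lebinkempad → lebinkimpad   [pre-nasal raising]
  giving Feluri lebinkimpad.

lebinkimpad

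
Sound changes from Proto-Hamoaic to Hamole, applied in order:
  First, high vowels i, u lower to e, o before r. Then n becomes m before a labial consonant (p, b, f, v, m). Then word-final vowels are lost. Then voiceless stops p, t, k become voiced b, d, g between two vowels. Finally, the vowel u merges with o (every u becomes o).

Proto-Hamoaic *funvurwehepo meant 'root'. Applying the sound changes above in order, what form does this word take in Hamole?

fomvorwehep

Hamole: *funvurwehepo
  funvurwehepo → funvorwehepo   [pre-rhotic lowering]
  funvorwehepo → fumvorwehepo   [nasal place assimilation]
  fumvorwehepo → fumvorwehep   [apocope]
  fumvorwehep (rule 4 does not apply)
  fumvorwehep → fomvorwehep   [vowel merger]
  giving Hamole fomvorwehep.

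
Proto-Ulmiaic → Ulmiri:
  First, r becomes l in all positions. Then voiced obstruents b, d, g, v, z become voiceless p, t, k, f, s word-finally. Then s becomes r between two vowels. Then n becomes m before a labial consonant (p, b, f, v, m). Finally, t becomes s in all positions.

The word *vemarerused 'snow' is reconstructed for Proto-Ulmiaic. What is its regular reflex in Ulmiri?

Ulmiri: *vemarerused
  vemarerused → vemalelused   [unconditioned shift]
  vemalelused → vemaleluset   [final devoicing]
  vemaleluset → vemaleluret   [rhotacism]
  vemaleluret (rule 4 does not apply)
  vemaleluret → vemalelures   [unconditioned shift]
  giving Ulmiri vemalelures.

vemalelures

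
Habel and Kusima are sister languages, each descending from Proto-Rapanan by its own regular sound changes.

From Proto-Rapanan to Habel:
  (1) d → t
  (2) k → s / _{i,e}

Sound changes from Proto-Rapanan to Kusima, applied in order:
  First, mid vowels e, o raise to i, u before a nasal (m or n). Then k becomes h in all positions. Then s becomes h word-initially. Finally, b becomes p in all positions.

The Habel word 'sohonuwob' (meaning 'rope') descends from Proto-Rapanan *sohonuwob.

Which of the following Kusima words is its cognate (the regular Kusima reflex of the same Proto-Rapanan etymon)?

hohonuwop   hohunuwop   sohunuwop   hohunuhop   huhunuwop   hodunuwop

Kusima: start from *sohonuwob.
  rule 1 (pre-nasal raising): sohonuwob → sohunuwob
  rule 2: no change — sohunuwob
  rule 3 (debuccalisation): sohunuwob → hohunuwob
  rule 4 (unconditioned shift): hohunuwob → hohunuwop
  ⇒ Kusima hohunuwop
Only 'hohunuwop' matches the regular Kusima development of *sohonuwob.

hohunuwop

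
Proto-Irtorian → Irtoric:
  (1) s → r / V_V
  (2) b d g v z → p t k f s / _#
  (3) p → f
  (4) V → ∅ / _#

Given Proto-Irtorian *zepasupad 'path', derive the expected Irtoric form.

zefarufat

Irtoric: *zepasupad
  zepasupad → zeparupad   [rhotacism]
  zeparupad → zeparupat   [final devoicing]
  zeparupat → zefarufat   [unconditioned shift]
  zefarufat (rule 4 does not apply)
  giving Irtoric zefarufat.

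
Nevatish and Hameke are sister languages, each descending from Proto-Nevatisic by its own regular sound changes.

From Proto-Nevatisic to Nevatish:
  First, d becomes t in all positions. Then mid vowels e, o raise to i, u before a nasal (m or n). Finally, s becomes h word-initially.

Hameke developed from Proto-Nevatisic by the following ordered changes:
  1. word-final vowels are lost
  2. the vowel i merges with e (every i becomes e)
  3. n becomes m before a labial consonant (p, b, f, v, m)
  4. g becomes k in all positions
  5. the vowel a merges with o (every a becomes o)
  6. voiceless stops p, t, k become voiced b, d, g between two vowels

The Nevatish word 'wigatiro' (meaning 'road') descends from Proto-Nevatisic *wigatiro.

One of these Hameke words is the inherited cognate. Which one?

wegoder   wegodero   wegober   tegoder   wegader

wegoder

Hameke: *wigatiro
  wigatiro → wigatir   [apocope]
  wigatir → wegater   [vowel merger]
  wegater (rule 3 does not apply)
  wegater → wekater   [unconditioned shift]
  wekater → wekoter   [vowel merger]
  wekoter → wegoder   [intervocalic voicing]
  giving Hameke wegoder.
Only 'wegoder' matches the regular Hameke development of *wigatiro.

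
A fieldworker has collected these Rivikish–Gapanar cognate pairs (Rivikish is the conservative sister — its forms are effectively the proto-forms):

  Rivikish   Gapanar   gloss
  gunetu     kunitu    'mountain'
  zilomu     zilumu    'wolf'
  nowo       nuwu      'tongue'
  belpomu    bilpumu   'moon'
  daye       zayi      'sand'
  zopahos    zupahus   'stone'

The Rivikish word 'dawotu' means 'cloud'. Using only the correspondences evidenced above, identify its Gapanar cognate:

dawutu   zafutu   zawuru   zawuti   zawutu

zawutu

daye ~ zayi — Rivikish d corresponds to Gapanar z word-initially before a back vowel.
nowo ~ nuwu, zopahos ~ zupahus — Rivikish o corresponds to Gapanar u after a consonant, before a consonant other than r, m, n, p, b, f, v.
Applying these to Rivikish 'dawotu':
  dawotu → zawotu   (d→z word-initially before a back vowel)
  zawotu → zawutu   (o→u after a consonant, before a consonant other than r, m, n, p, b, f, v)
So the Gapanar cognate is 'zawutu'.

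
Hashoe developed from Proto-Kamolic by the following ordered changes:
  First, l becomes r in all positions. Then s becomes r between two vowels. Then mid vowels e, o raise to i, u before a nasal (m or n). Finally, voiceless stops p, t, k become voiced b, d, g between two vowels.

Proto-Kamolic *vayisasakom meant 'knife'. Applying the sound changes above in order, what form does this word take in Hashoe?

vayiraragum

Hashoe: start from *vayisasakom.
  rule 1: no change — vayisasakom
  rule 2 (rhotacism): vayisasakom → vayirarakom
  rule 3 (pre-nasal raising): vayirarakom → vayirarakum
  rule 4 (intervocalic voicing): vayirarakum → vayiraragum
  ⇒ Hashoe vayiraragum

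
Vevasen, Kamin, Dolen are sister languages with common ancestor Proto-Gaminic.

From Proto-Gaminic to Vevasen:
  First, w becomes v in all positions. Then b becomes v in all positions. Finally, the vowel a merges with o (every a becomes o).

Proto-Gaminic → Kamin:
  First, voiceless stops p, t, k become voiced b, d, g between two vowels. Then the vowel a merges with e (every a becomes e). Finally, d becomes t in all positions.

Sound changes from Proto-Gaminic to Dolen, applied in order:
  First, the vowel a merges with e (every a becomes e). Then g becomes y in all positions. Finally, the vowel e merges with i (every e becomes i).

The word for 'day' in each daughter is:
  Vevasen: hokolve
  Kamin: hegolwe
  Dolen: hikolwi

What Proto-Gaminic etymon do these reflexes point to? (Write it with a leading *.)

Position 2: Vevasen has o, Kamin has e, Dolen has i. Taking the neighbouring segments as reconstructed: Vevasen o could go back to *a or *o; Kamin e could go back to *a or *e; Dolen i could go back to *a or *e or *i — the one source consistent with every daughter is *a.
Position 6: Vevasen has v, Kamin has w, Dolen has w. Kamin preserves w here (none of its changes turn any other segment into w), so the proto-segment is *w.
Continuing position by position gives *hakolwe; check it forward:
Vevasen: *hakolwe > hakolve > hokolve  (by unconditioned shift, vowel merger)
Kamin: start from *hakolwe.
  rule 1 (intervocalic voicing): hakolwe → hagolwe
  rule 2 (vowel merger): hagolwe → hegolwe
  rule 3: no change — hegolwe
  ⇒ Kamin hegolwe
Dolen: *hakolwe > hekolwe > hikolwi  (by vowel merger, vowel merger)
No other proto-form is consistent with every reflex, so the reconstruction is *hakolwe.

*hakolwe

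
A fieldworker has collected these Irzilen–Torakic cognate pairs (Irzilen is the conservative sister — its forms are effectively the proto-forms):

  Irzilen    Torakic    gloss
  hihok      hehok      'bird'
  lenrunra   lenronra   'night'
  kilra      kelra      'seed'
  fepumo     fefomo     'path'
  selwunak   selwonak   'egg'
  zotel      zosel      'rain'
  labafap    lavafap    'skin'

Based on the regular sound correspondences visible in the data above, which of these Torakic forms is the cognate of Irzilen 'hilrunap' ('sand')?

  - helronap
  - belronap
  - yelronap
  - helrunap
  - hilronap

hihok ~ hehok, kilra ~ kelra — Irzilen i corresponds to Torakic e after a consonant, before a consonant other than r, m, n, p, b, f, v.
lenrunra ~ lenronra, selwunak ~ selwonak — Irzilen u corresponds to Torakic o after a consonant, before a nasal.
Applying these to Irzilen 'hilrunap':
  hilrunap → helrunap   (i→e after a consonant, before a consonant other than r, m, n, p, b, f, v)
  helrunap → helronap   (u→o after a consonant, before a nasal)
So the Torakic cognate is 'helronap'.

helronap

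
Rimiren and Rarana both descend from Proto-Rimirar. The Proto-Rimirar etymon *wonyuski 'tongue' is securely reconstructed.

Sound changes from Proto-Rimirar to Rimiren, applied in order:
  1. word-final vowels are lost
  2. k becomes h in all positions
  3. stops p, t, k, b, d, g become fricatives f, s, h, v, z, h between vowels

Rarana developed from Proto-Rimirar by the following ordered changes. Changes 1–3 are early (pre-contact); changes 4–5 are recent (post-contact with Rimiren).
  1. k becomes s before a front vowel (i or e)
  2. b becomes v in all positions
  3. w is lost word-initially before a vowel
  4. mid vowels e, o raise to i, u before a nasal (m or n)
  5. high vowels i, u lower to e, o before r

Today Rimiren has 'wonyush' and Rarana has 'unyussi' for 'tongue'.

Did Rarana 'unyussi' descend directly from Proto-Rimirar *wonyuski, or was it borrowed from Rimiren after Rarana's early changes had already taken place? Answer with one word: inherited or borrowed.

inherited

If inherited, *wonyuski would pass through all of Rarana's changes:
Rarana: *wonyuski
  wonyuski → wonyussi   [palatalisation]
  wonyussi (rule 2 does not apply)
  wonyussi → onyussi   [glide loss]
  onyussi → unyussi   [pre-nasal raising]
  unyussi (rule 5 does not apply)
  giving Rarana unyussi.
If borrowed from Rimiren 'wonyush' after the early changes, it would undergo only the recent ones:
  rule 4 (pre-nasal raising): wonyush → wunyush
  rule 5 (pre-rhotic lowering): no change (wunyush)
  ⇒ as a loan: wunyush
Rarana 'unyussi' matches the inherited outcome exactly, so it is an inherited cognate, not a loan.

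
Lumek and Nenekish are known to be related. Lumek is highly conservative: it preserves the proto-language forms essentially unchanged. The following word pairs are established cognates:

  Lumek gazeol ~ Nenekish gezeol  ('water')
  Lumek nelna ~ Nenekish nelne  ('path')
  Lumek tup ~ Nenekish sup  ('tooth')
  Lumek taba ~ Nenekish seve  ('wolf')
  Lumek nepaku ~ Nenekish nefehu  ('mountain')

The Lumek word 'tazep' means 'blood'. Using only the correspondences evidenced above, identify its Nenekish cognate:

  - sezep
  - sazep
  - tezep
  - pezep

taba ~ seve — Lumek t corresponds to Nenekish s word-initially before a back vowel.
gazeol ~ gezeol, nepaku ~ nefehu — Lumek a corresponds to Nenekish e after a consonant, before a consonant other than r, m, n, p, b, f, v.
Applying these to Lumek 'tazep':
  tazep → sazep   (t→s word-initially before a back vowel)
  sazep → sezep   (a→e after a consonant, before a consonant other than r, m, n, p, b, f, v)
So the Nenekish cognate is 'sezep'.

sezep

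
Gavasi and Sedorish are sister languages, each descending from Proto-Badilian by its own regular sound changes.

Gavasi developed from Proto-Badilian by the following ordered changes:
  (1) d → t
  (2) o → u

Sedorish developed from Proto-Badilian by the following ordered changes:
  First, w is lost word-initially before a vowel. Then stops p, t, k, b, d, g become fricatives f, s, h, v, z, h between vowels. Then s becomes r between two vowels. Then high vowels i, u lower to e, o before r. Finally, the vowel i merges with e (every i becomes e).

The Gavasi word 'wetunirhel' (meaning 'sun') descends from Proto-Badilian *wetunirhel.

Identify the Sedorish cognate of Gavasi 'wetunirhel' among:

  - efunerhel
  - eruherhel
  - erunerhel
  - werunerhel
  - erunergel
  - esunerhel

erunerhel

Sedorish: *wetunirhel > etunirhel > esunirhel > erunirhel > erunerhel  (by glide loss, intervocalic lenition, rhotacism, pre-rhotic lowering)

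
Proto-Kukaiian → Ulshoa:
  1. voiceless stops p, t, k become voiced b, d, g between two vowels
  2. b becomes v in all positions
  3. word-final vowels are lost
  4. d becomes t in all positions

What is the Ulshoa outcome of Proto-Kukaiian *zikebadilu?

zigevatil

Ulshoa: *zikebadilu
  zikebadilu → zigebadilu   [intervocalic voicing]
  zigebadilu → zigevadilu   [unconditioned shift]
  zigevadilu → zigevadil   [apocope]
  zigevadil → zigevatil   [unconditioned shift]
  giving Ulshoa zigevatil.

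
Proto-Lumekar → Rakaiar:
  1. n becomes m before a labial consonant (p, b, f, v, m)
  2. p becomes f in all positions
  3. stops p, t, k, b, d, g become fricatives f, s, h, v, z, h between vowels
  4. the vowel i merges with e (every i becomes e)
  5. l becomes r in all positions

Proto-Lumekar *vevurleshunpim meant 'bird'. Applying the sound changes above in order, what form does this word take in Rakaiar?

Rakaiar: *vevurleshunpim > vevurleshumpim > vevurleshumfim > vevurleshumfem > vevurreshumfem  (by nasal place assimilation, unconditioned shift, vowel merger, unconditioned shift)

vevurreshumfem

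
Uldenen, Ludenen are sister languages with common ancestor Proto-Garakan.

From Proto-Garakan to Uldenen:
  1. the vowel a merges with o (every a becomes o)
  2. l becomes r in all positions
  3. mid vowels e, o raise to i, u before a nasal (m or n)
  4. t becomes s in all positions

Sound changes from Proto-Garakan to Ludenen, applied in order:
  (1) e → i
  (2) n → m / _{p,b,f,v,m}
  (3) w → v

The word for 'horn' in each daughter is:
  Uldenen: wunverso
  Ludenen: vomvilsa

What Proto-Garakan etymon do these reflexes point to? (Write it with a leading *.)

*wonvelsa

Position 6: Uldenen has r, Ludenen has l. Ludenen preserves l here (none of its changes turn any other segment into l), so the proto-segment is *l.
Position 2: Uldenen has u, Ludenen has o. Ludenen preserves o here (none of its changes turn any other segment into o), so the proto-segment is *o.
Continuing position by position gives *wonvelsa; check it forward:
Uldenen: *wonvelsa > wonvelso > wonverso > wunverso  (by vowel merger, unconditioned shift, pre-nasal raising)
Ludenen: start from *wonvelsa.
  rule 1 (vowel merger): wonvelsa → wonvilsa
  rule 2 (nasal place assimilation): wonvilsa → womvilsa
  rule 3 (unconditioned shift): womvilsa → vomvilsa
  ⇒ Ludenen vomvilsa
*wonvelsa is the unique common source.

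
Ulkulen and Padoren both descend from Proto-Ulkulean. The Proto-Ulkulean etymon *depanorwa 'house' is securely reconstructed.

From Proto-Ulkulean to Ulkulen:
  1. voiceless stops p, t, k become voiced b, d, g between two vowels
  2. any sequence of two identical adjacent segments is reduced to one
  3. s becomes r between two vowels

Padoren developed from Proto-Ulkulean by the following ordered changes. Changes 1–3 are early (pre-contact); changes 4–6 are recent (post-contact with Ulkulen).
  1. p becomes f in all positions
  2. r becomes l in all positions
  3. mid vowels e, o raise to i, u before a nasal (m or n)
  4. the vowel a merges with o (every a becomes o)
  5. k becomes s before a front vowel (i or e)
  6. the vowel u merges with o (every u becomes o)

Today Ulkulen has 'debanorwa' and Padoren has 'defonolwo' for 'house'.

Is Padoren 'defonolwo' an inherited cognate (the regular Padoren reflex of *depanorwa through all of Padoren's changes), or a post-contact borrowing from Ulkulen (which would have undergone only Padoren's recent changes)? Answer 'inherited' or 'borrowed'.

inherited

If inherited, *depanorwa would pass through all of Padoren's changes:
Padoren: start from *depanorwa.
  rule 1 (unconditioned shift): depanorwa → defanorwa
  rule 2 (unconditioned shift): defanorwa → defanolwa
  rule 3: no change — defanolwa
  rule 4 (vowel merger): defanolwa → defonolwo
  rule 5: no change — defonolwo
  rule 6: no change — defonolwo
  ⇒ Padoren defonolwo
If borrowed from Ulkulen 'debanorwa' after the early changes, it would undergo only the recent ones:
  rule 4 (vowel merger): debanorwa → debonorwo
  rule 5 (palatalisation): no change (debonorwo)
  rule 6 (vowel merger): no change (debonorwo)
  ⇒ as a loan: debonorwo
Padoren 'defonolwo' matches the inherited outcome exactly, so it is an inherited cognate, not a loan.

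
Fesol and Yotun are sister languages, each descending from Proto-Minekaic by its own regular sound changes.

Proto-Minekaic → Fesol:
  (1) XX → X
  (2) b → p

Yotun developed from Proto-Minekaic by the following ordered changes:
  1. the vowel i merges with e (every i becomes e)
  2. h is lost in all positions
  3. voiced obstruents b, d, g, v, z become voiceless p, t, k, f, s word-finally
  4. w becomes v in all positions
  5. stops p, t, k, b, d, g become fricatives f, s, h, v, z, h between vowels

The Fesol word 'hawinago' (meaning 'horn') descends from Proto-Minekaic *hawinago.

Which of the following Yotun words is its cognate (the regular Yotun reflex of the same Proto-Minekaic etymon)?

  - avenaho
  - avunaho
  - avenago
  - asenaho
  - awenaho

Yotun: *hawinago > hawenago > awenago > avenago > avenaho  (by vowel merger, h-loss, unconditioned shift, intervocalic lenition)
Among the options, 'avenaho' alone shows every Yotun change applied in order.

avenaho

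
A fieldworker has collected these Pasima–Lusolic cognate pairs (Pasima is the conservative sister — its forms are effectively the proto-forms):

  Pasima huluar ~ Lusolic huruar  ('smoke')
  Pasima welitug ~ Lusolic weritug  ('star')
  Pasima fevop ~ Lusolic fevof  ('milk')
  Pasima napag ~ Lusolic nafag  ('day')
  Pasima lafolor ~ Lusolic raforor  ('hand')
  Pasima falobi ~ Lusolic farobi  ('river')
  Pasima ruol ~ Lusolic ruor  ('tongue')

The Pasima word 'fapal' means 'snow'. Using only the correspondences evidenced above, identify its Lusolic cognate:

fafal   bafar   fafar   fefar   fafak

fafar

napag ~ nafag — Pasima p corresponds to Lusolic f between vowels (before a back vowel).
ruol ~ ruor — Pasima l corresponds to Lusolic r word-finally.
Applying these to Pasima 'fapal':
  fapal → fafal   (p→f between vowels (before a back vowel))
  fafal → fafar   (l→r word-finally)
So the Lusolic cognate is 'fafar'.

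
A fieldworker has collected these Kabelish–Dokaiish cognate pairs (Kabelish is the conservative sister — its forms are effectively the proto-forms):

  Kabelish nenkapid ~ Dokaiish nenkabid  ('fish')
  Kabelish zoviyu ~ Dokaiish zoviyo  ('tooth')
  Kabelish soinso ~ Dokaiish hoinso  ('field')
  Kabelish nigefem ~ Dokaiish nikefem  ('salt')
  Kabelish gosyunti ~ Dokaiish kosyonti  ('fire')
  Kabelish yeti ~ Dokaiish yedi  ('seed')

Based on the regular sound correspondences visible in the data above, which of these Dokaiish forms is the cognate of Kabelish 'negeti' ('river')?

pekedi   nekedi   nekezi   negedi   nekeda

nekedi

nigefem ~ nikefem — Kabelish g corresponds to Dokaiish k between vowels (before a front vowel).
yeti ~ yedi — Kabelish t corresponds to Dokaiish d between vowels (before a front vowel).
Applying these to Kabelish 'negeti':
  negeti → neketi   (g→k between vowels (before a front vowel))
  neketi → nekedi   (t→d between vowels (before a front vowel))
So the Dokaiish cognate is 'nekedi'.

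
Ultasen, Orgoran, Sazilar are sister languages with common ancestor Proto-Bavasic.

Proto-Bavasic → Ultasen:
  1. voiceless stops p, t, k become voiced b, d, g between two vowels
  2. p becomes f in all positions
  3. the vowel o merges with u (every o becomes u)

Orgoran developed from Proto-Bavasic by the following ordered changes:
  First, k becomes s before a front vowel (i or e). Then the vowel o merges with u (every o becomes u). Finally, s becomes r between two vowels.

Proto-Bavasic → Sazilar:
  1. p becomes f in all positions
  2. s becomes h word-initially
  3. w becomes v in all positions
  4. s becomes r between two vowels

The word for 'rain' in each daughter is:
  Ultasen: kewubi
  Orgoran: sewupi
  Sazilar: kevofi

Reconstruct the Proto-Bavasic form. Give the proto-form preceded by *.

*kewopi

Position 4: Ultasen has u, Orgoran has u, Sazilar has o. Sazilar preserves o here (none of its changes turn any other segment into o), so the proto-segment is *o.
Position 3: Ultasen has w, Orgoran has w, Sazilar has v. Ultasen preserves w here (none of its changes turn any other segment into w), so the proto-segment is *w.
Position 1: Ultasen has k, Orgoran has s, Sazilar has k. Ultasen preserves k here (none of its changes turn any other segment into k), so the proto-segment is *k.
Verify the candidate proto-form against each daughter:
Ultasen: start from *kewopi.
  rule 1 (intervocalic voicing): kewopi → kewobi
  rule 2: no change — kewobi
  rule 3 (vowel merger): kewobi → kewubi
  ⇒ Ultasen kewubi
Orgoran: *kewopi
  kewopi → sewopi   [palatalisation]
  sewopi → sewupi   [vowel merger]
  sewupi (rule 3 does not apply)
  giving Orgoran sewupi.
Sazilar: *kewopi
  kewopi → kewofi   [unconditioned shift]
  kewofi (rule 2 does not apply)
  kewofi → kevofi   [unconditioned shift]
  kevofi (rule 4 does not apply)
  giving Sazilar kevofi.
No other proto-form is consistent with every reflex, so the reconstruction is *kewopi.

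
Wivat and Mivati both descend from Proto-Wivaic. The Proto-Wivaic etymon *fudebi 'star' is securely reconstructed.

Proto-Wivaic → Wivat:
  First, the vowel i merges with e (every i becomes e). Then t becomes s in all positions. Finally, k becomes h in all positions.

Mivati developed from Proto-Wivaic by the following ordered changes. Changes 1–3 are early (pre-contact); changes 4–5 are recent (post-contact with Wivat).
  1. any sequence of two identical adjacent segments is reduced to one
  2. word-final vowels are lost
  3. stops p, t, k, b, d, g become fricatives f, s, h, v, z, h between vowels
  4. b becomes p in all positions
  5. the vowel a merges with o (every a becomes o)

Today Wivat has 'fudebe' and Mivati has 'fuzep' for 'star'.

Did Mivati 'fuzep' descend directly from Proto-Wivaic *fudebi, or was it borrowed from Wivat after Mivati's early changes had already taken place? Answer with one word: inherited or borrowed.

If inherited, *fudebi would pass through all of Mivati's changes:
Mivati: start from *fudebi.
  rule 1: no change — fudebi
  rule 2 (apocope): fudebi → fudeb
  rule 3 (intervocalic lenition): fudeb → fuzeb
  rule 4 (unconditioned shift): fuzeb → fuzep
  rule 5: no change — fuzep
  ⇒ Mivati fuzep
If borrowed from Wivat 'fudebe' after the early changes, it would undergo only the recent ones:
  rule 4 (unconditioned shift): fudebe → fudepe
  rule 5 (vowel merger): no change (fudepe)
  ⇒ as a loan: fudepe
Mivati 'fuzep' matches the inherited outcome exactly, so it is an inherited cognate, not a loan.

inherited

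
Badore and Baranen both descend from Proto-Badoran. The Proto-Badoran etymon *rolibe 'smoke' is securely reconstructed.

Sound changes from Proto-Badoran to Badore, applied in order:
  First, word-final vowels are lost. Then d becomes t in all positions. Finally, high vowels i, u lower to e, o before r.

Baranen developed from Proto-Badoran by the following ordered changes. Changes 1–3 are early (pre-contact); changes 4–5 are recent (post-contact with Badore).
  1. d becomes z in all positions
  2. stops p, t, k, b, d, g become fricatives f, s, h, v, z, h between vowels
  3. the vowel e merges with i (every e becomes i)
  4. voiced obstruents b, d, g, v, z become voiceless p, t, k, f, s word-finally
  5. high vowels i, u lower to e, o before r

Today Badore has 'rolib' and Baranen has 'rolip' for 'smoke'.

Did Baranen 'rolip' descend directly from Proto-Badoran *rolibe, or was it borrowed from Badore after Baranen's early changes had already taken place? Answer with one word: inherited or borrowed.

borrowed

If inherited, *rolibe would pass through all of Baranen's changes:
Baranen: *rolibe > rolive > rolivi  (by intervocalic lenition, vowel merger)
If borrowed from Badore 'rolib' after the early changes, it would undergo only the recent ones:
  rule 4 (final devoicing): rolib → rolip
  rule 5 (pre-rhotic lowering): no change (rolip)
  ⇒ as a loan: rolip
Baranen 'rolip' matches the loan outcome 'rolip', not the inherited 'rolivi' — it skipped the early Baranen changes, so it was borrowed from Badore.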